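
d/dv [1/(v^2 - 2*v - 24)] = 2*(1 - v)/(-v^2 + 2*v + 24)^2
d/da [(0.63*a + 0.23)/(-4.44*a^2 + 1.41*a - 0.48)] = (2.7972*a^2 + 2.0424*a - 0.6267)/(19.7136*a^4 - 12.5208*a^3 + 6.2505*a^2 - 1.3536*a + 0.2304)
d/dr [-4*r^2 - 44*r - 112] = -8*r - 44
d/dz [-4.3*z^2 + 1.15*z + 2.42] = 1.15 - 8.6*z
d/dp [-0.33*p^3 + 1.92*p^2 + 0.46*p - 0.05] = -0.99*p^2 + 3.84*p + 0.46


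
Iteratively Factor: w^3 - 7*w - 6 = (w - 3)*(w^2 + 3*w + 2) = (w - 3)*(w + 1)*(w + 2)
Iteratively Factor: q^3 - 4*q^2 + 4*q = (q)*(q^2 - 4*q + 4) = q*(q - 2)*(q - 2)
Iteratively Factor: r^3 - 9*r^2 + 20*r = (r - 5)*(r^2 - 4*r) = (r - 5)*(r - 4)*(r)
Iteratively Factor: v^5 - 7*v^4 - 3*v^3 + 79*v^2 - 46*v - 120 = (v + 3)*(v^4 - 10*v^3 + 27*v^2 - 2*v - 40) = (v - 2)*(v + 3)*(v^3 - 8*v^2 + 11*v + 20) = (v - 5)*(v - 2)*(v + 3)*(v^2 - 3*v - 4) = (v - 5)*(v - 2)*(v + 1)*(v + 3)*(v - 4)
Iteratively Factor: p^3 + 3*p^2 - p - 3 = (p - 1)*(p^2 + 4*p + 3) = (p - 1)*(p + 3)*(p + 1)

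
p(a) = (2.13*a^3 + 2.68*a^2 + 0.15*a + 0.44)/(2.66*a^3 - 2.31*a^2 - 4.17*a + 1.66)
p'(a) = (-7.98*a^2 + 4.62*a + 4.17)*(2.13*a^3 + 2.68*a^2 + 0.15*a + 0.44)/(2.66*a^3 - 2.31*a^2 - 4.17*a + 1.66)^2 + (6.39*a^2 + 5.36*a + 0.15)/(2.66*a^3 - 2.31*a^2 - 4.17*a + 1.66)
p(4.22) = 1.46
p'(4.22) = -0.26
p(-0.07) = 0.23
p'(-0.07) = 0.35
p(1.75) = 13.16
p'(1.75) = -85.02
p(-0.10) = 0.22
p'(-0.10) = 0.23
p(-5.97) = 0.58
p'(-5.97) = -0.03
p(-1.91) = 0.28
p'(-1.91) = -0.21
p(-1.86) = 0.27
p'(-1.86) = -0.23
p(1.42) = -9.33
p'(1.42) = -54.23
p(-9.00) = 0.64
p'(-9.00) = -0.02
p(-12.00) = 0.68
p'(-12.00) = -0.01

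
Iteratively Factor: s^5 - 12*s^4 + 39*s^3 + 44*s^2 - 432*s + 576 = (s - 3)*(s^4 - 9*s^3 + 12*s^2 + 80*s - 192) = (s - 4)*(s - 3)*(s^3 - 5*s^2 - 8*s + 48) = (s - 4)*(s - 3)*(s + 3)*(s^2 - 8*s + 16) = (s - 4)^2*(s - 3)*(s + 3)*(s - 4)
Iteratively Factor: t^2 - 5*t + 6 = (t - 2)*(t - 3)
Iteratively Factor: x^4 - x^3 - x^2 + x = (x + 1)*(x^3 - 2*x^2 + x) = (x - 1)*(x + 1)*(x^2 - x) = (x - 1)^2*(x + 1)*(x)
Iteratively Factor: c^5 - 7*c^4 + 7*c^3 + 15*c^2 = (c - 3)*(c^4 - 4*c^3 - 5*c^2) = c*(c - 3)*(c^3 - 4*c^2 - 5*c) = c*(c - 5)*(c - 3)*(c^2 + c) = c*(c - 5)*(c - 3)*(c + 1)*(c)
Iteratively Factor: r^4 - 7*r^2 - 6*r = (r)*(r^3 - 7*r - 6) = r*(r + 2)*(r^2 - 2*r - 3) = r*(r + 1)*(r + 2)*(r - 3)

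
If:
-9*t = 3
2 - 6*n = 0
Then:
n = 1/3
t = -1/3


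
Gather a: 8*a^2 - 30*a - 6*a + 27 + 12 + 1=8*a^2 - 36*a + 40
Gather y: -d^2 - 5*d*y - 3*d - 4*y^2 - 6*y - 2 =-d^2 - 3*d - 4*y^2 + y*(-5*d - 6) - 2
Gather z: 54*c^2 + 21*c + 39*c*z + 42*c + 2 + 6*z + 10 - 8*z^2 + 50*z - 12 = 54*c^2 + 63*c - 8*z^2 + z*(39*c + 56)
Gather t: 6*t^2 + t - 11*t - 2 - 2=6*t^2 - 10*t - 4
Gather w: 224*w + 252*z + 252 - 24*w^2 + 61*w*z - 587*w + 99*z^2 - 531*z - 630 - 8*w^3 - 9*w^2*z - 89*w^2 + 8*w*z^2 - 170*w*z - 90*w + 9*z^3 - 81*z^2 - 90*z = -8*w^3 + w^2*(-9*z - 113) + w*(8*z^2 - 109*z - 453) + 9*z^3 + 18*z^2 - 369*z - 378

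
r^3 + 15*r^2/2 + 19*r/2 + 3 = (r + 1/2)*(r + 1)*(r + 6)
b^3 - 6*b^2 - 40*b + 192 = (b - 8)*(b - 4)*(b + 6)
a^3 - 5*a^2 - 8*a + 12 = (a - 6)*(a - 1)*(a + 2)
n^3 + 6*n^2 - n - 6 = (n - 1)*(n + 1)*(n + 6)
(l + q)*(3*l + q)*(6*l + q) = 18*l^3 + 27*l^2*q + 10*l*q^2 + q^3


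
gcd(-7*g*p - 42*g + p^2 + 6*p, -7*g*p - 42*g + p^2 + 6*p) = -7*g*p - 42*g + p^2 + 6*p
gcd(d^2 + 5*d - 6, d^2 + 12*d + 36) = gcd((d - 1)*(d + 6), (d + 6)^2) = d + 6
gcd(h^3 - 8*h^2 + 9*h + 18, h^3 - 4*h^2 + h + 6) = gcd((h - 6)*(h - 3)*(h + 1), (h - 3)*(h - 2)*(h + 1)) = h^2 - 2*h - 3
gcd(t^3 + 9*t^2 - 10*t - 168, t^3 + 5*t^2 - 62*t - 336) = t^2 + 13*t + 42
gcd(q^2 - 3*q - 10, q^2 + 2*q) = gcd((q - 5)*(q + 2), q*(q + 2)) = q + 2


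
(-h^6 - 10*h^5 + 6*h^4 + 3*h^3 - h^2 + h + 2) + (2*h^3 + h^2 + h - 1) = -h^6 - 10*h^5 + 6*h^4 + 5*h^3 + 2*h + 1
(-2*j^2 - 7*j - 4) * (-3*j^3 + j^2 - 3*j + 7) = 6*j^5 + 19*j^4 + 11*j^3 + 3*j^2 - 37*j - 28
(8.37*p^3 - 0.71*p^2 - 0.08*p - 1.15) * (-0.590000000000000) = -4.9383*p^3 + 0.4189*p^2 + 0.0472*p + 0.6785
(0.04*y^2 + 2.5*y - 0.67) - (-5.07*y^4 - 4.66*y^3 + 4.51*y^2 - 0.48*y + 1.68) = 5.07*y^4 + 4.66*y^3 - 4.47*y^2 + 2.98*y - 2.35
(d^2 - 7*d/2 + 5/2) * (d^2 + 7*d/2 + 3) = d^4 - 27*d^2/4 - 7*d/4 + 15/2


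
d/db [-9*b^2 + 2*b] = 2 - 18*b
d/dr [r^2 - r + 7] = 2*r - 1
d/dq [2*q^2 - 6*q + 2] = 4*q - 6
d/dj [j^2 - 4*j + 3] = 2*j - 4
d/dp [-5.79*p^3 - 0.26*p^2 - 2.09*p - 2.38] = -17.37*p^2 - 0.52*p - 2.09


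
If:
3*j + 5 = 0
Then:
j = -5/3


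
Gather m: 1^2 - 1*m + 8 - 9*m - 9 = -10*m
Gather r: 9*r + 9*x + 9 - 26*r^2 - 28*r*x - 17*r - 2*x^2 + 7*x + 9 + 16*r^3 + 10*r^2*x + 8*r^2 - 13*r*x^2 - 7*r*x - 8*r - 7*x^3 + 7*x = 16*r^3 + r^2*(10*x - 18) + r*(-13*x^2 - 35*x - 16) - 7*x^3 - 2*x^2 + 23*x + 18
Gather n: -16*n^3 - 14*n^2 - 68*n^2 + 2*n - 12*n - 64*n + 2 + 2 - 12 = -16*n^3 - 82*n^2 - 74*n - 8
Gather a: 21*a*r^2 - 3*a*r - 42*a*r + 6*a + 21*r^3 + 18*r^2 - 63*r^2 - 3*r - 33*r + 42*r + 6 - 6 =a*(21*r^2 - 45*r + 6) + 21*r^3 - 45*r^2 + 6*r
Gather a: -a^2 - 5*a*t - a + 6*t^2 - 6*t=-a^2 + a*(-5*t - 1) + 6*t^2 - 6*t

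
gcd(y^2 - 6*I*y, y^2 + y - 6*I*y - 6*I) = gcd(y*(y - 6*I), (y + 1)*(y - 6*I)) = y - 6*I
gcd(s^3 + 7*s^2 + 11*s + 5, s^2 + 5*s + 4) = s + 1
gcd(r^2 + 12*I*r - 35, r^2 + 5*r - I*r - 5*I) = 1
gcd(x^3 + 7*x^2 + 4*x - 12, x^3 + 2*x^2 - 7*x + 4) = x - 1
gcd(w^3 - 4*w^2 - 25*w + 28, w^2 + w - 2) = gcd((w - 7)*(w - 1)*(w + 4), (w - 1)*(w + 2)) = w - 1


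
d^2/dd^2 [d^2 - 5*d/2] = 2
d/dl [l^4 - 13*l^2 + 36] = 4*l^3 - 26*l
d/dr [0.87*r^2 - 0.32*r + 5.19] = 1.74*r - 0.32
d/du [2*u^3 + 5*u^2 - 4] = 2*u*(3*u + 5)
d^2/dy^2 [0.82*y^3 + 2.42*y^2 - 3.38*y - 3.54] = 4.92*y + 4.84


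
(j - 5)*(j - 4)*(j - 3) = j^3 - 12*j^2 + 47*j - 60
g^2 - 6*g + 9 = (g - 3)^2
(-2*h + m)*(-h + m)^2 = -2*h^3 + 5*h^2*m - 4*h*m^2 + m^3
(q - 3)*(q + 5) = q^2 + 2*q - 15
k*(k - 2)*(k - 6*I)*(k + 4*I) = k^4 - 2*k^3 - 2*I*k^3 + 24*k^2 + 4*I*k^2 - 48*k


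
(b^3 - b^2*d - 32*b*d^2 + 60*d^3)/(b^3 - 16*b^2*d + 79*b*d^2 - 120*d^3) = (b^2 + 4*b*d - 12*d^2)/(b^2 - 11*b*d + 24*d^2)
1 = 1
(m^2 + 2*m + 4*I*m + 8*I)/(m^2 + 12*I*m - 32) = (m + 2)/(m + 8*I)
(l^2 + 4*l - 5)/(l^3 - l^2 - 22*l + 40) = (l - 1)/(l^2 - 6*l + 8)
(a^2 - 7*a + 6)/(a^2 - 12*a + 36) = (a - 1)/(a - 6)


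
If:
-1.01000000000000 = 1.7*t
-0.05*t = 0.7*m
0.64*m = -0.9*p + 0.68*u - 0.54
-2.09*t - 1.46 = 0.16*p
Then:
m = 0.04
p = -1.36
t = -0.59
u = -0.97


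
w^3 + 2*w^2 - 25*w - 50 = (w - 5)*(w + 2)*(w + 5)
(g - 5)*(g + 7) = g^2 + 2*g - 35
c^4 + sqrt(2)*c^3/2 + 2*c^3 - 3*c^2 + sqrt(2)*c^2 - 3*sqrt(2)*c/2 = c*(c - 1)*(c + 3)*(c + sqrt(2)/2)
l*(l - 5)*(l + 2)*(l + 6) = l^4 + 3*l^3 - 28*l^2 - 60*l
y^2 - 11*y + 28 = (y - 7)*(y - 4)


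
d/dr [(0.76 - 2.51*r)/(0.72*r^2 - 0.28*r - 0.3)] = (1.8072*r^2 - 1.0944*r + 0.9658)/(0.5184*r^4 - 0.4032*r^3 - 0.3536*r^2 + 0.168*r + 0.09)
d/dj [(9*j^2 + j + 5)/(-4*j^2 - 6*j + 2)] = (-25*j^2 + 38*j + 16)/(2*(4*j^4 + 12*j^3 + 5*j^2 - 6*j + 1))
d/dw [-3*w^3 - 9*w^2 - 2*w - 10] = -9*w^2 - 18*w - 2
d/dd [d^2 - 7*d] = 2*d - 7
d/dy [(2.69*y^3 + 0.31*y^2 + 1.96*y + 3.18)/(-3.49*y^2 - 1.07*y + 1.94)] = (-9.3881*y^4 - 5.7566*y^3 + 22.1645*y^2 + 23.3992*y + 7.205)/(12.1801*y^4 + 7.4686*y^3 - 12.3963*y^2 - 4.1516*y + 3.7636)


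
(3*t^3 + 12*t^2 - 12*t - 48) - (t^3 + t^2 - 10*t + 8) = 2*t^3 + 11*t^2 - 2*t - 56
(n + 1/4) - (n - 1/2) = 3/4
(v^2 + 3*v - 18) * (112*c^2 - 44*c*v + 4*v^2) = 112*c^2*v^2 + 336*c^2*v - 2016*c^2 - 44*c*v^3 - 132*c*v^2 + 792*c*v + 4*v^4 + 12*v^3 - 72*v^2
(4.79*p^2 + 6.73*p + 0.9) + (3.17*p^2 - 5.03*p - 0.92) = 7.96*p^2 + 1.7*p - 0.02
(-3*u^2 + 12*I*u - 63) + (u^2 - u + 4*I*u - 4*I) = -2*u^2 - u + 16*I*u - 63 - 4*I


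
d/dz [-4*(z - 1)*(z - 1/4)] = 5 - 8*z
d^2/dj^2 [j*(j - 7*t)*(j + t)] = 6*j - 12*t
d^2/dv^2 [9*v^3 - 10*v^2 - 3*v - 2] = 54*v - 20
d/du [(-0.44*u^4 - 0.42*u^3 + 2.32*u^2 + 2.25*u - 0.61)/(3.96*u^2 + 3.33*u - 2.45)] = (-3.4848*u^5 - 6.0588*u^4 + 1.5148*u^3 + 1.9026*u^2 - 6.5368*u - 3.4812)/(15.6816*u^4 + 26.3736*u^3 - 8.3151*u^2 - 16.317*u + 6.0025)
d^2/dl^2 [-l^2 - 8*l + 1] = -2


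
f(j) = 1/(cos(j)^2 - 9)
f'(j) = 2*sin(j)*cos(j)/(cos(j)^2 - 9)^2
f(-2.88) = -0.12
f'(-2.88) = 0.01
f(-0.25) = -0.12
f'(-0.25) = -0.01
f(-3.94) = -0.12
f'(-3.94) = -0.01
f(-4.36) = -0.11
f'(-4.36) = -0.01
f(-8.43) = -0.11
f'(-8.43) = 0.01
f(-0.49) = -0.12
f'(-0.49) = -0.01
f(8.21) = -0.11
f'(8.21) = -0.01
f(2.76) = -0.12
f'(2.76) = -0.01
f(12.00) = -0.12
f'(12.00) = -0.01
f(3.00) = -0.12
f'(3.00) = 0.00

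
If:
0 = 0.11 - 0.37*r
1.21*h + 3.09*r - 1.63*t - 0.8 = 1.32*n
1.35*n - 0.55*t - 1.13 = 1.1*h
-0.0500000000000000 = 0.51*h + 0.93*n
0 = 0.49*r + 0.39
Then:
No Solution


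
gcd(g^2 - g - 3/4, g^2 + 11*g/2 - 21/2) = g - 3/2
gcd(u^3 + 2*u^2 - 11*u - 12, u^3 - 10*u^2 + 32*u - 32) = 1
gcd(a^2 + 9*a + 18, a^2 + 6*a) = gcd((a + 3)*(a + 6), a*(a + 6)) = a + 6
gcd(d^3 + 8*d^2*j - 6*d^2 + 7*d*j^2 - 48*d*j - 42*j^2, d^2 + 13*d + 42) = 1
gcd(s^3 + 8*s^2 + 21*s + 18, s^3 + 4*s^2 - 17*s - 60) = s + 3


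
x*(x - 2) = x^2 - 2*x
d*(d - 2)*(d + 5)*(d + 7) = d^4 + 10*d^3 + 11*d^2 - 70*d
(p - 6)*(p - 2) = p^2 - 8*p + 12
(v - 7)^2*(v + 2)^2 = v^4 - 10*v^3 - 3*v^2 + 140*v + 196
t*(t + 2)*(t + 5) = t^3 + 7*t^2 + 10*t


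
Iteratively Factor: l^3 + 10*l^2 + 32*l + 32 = (l + 2)*(l^2 + 8*l + 16) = (l + 2)*(l + 4)*(l + 4)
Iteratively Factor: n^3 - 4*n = (n + 2)*(n^2 - 2*n) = (n - 2)*(n + 2)*(n)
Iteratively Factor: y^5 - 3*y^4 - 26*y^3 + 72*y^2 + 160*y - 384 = (y - 2)*(y^4 - y^3 - 28*y^2 + 16*y + 192) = (y - 4)*(y - 2)*(y^3 + 3*y^2 - 16*y - 48) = (y - 4)*(y - 2)*(y + 3)*(y^2 - 16) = (y - 4)*(y - 2)*(y + 3)*(y + 4)*(y - 4)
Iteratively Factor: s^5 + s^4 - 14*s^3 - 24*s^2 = (s)*(s^4 + s^3 - 14*s^2 - 24*s) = s*(s + 2)*(s^3 - s^2 - 12*s) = s*(s - 4)*(s + 2)*(s^2 + 3*s) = s^2*(s - 4)*(s + 2)*(s + 3)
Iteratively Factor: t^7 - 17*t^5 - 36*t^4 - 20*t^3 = (t)*(t^6 - 17*t^4 - 36*t^3 - 20*t^2) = t*(t - 5)*(t^5 + 5*t^4 + 8*t^3 + 4*t^2) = t^2*(t - 5)*(t^4 + 5*t^3 + 8*t^2 + 4*t) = t^2*(t - 5)*(t + 2)*(t^3 + 3*t^2 + 2*t) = t^3*(t - 5)*(t + 2)*(t^2 + 3*t + 2) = t^3*(t - 5)*(t + 1)*(t + 2)*(t + 2)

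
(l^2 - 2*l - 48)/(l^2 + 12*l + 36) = (l - 8)/(l + 6)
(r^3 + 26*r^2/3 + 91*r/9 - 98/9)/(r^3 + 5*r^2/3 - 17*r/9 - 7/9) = (3*r^2 + 19*r - 14)/(3*r^2 - 2*r - 1)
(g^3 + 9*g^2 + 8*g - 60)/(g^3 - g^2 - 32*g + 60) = (g + 5)/(g - 5)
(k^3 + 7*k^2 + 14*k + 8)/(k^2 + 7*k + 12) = (k^2 + 3*k + 2)/(k + 3)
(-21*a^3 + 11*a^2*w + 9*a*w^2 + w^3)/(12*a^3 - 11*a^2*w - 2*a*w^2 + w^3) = (7*a + w)/(-4*a + w)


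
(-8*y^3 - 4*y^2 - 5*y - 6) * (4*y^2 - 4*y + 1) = -32*y^5 + 16*y^4 - 12*y^3 - 8*y^2 + 19*y - 6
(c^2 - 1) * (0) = 0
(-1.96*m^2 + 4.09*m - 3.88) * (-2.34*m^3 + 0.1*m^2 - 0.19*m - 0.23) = 4.5864*m^5 - 9.7666*m^4 + 9.8606*m^3 - 0.7143*m^2 - 0.2035*m + 0.8924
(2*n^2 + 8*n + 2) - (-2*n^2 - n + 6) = 4*n^2 + 9*n - 4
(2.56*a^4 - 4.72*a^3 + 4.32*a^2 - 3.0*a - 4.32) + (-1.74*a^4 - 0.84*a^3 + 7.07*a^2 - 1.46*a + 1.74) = 0.82*a^4 - 5.56*a^3 + 11.39*a^2 - 4.46*a - 2.58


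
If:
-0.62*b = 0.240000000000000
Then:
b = -0.39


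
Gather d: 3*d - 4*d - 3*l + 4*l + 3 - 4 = -d + l - 1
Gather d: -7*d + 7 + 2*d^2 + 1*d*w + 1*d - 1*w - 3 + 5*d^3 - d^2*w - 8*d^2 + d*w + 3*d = 5*d^3 + d^2*(-w - 6) + d*(2*w - 3) - w + 4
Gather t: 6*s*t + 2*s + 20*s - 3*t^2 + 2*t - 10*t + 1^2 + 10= 22*s - 3*t^2 + t*(6*s - 8) + 11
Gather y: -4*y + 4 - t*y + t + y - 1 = t + y*(-t - 3) + 3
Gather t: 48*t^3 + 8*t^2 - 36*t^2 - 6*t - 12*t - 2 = 48*t^3 - 28*t^2 - 18*t - 2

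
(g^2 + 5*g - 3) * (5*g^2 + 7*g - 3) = 5*g^4 + 32*g^3 + 17*g^2 - 36*g + 9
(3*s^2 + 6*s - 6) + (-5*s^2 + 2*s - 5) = -2*s^2 + 8*s - 11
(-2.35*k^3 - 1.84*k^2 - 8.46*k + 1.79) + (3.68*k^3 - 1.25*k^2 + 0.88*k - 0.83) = 1.33*k^3 - 3.09*k^2 - 7.58*k + 0.96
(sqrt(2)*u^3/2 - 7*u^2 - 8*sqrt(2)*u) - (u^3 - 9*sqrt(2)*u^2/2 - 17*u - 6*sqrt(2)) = -u^3 + sqrt(2)*u^3/2 - 7*u^2 + 9*sqrt(2)*u^2/2 - 8*sqrt(2)*u + 17*u + 6*sqrt(2)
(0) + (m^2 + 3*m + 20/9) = m^2 + 3*m + 20/9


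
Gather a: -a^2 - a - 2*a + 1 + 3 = -a^2 - 3*a + 4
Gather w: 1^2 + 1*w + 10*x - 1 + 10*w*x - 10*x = w*(10*x + 1)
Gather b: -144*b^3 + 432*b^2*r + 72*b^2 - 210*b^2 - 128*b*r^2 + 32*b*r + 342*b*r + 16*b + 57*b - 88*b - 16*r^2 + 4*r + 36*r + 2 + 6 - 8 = -144*b^3 + b^2*(432*r - 138) + b*(-128*r^2 + 374*r - 15) - 16*r^2 + 40*r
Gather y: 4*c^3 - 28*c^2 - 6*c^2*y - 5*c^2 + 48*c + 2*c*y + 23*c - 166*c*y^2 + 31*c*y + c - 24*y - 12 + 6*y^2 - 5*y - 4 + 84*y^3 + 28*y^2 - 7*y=4*c^3 - 33*c^2 + 72*c + 84*y^3 + y^2*(34 - 166*c) + y*(-6*c^2 + 33*c - 36) - 16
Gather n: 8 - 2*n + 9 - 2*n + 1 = 18 - 4*n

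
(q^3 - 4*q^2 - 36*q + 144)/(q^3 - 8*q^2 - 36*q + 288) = (q - 4)/(q - 8)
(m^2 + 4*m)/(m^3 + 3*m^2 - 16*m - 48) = m/(m^2 - m - 12)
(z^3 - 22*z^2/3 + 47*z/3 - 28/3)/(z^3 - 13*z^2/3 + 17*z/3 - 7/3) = (z - 4)/(z - 1)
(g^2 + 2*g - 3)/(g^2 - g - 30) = (-g^2 - 2*g + 3)/(-g^2 + g + 30)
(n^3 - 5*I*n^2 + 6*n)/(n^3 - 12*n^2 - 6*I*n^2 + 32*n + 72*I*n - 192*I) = n*(n + I)/(n^2 - 12*n + 32)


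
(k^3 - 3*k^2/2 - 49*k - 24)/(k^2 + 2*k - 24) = (k^2 - 15*k/2 - 4)/(k - 4)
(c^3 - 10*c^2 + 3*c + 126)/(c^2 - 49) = (c^2 - 3*c - 18)/(c + 7)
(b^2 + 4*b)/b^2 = (b + 4)/b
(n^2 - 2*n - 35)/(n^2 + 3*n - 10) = (n - 7)/(n - 2)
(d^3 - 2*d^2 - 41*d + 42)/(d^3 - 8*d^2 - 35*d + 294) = (d - 1)/(d - 7)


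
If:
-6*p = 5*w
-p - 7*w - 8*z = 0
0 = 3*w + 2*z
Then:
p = 0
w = 0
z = 0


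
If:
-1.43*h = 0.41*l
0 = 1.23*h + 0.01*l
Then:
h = 0.00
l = 0.00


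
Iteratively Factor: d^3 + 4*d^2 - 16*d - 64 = (d + 4)*(d^2 - 16) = (d - 4)*(d + 4)*(d + 4)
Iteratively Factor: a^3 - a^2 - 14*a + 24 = (a + 4)*(a^2 - 5*a + 6) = (a - 3)*(a + 4)*(a - 2)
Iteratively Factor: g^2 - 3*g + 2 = (g - 1)*(g - 2)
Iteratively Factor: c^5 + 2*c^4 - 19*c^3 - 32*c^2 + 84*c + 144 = (c + 2)*(c^4 - 19*c^2 + 6*c + 72) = (c - 3)*(c + 2)*(c^3 + 3*c^2 - 10*c - 24) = (c - 3)^2*(c + 2)*(c^2 + 6*c + 8) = (c - 3)^2*(c + 2)*(c + 4)*(c + 2)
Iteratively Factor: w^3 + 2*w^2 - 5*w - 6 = (w - 2)*(w^2 + 4*w + 3) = (w - 2)*(w + 3)*(w + 1)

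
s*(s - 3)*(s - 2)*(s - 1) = s^4 - 6*s^3 + 11*s^2 - 6*s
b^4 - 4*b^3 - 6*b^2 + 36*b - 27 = (b - 3)^2*(b - 1)*(b + 3)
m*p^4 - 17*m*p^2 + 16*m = (p - 4)*(p - 1)*(p + 4)*(m*p + m)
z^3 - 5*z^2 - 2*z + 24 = (z - 4)*(z - 3)*(z + 2)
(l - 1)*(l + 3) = l^2 + 2*l - 3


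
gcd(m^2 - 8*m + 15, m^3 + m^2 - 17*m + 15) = m - 3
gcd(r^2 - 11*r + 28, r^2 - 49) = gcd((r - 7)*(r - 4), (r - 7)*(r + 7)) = r - 7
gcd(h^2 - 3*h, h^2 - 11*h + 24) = h - 3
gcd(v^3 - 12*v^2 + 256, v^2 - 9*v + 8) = v - 8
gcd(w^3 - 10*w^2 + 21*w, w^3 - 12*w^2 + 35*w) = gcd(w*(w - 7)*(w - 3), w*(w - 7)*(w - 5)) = w^2 - 7*w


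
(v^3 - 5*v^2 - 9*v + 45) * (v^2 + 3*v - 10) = v^5 - 2*v^4 - 34*v^3 + 68*v^2 + 225*v - 450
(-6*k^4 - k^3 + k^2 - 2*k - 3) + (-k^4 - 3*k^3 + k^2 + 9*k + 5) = -7*k^4 - 4*k^3 + 2*k^2 + 7*k + 2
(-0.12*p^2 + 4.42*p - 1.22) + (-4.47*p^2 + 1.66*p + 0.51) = -4.59*p^2 + 6.08*p - 0.71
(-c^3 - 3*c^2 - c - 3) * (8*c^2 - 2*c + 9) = -8*c^5 - 22*c^4 - 11*c^3 - 49*c^2 - 3*c - 27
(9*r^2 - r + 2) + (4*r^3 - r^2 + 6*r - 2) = 4*r^3 + 8*r^2 + 5*r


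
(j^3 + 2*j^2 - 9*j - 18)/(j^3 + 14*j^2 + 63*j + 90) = (j^2 - j - 6)/(j^2 + 11*j + 30)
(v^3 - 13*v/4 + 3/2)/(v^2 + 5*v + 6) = (v^2 - 2*v + 3/4)/(v + 3)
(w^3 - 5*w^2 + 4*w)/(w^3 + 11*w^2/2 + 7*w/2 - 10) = 2*w*(w - 4)/(2*w^2 + 13*w + 20)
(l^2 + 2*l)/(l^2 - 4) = l/(l - 2)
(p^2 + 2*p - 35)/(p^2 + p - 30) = (p + 7)/(p + 6)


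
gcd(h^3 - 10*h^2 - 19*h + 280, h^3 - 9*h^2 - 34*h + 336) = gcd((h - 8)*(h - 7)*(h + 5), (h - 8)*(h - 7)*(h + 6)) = h^2 - 15*h + 56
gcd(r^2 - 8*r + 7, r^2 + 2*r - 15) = 1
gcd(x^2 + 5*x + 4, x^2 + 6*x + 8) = x + 4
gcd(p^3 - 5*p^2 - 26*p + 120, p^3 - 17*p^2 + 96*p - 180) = p - 6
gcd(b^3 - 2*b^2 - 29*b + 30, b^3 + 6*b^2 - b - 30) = b + 5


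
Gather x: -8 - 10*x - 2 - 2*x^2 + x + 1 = -2*x^2 - 9*x - 9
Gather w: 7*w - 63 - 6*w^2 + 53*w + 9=-6*w^2 + 60*w - 54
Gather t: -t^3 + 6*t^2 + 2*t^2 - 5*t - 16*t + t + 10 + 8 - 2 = -t^3 + 8*t^2 - 20*t + 16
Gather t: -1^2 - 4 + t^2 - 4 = t^2 - 9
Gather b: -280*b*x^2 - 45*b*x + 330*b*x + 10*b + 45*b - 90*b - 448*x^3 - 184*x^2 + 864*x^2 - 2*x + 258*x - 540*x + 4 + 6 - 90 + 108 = b*(-280*x^2 + 285*x - 35) - 448*x^3 + 680*x^2 - 284*x + 28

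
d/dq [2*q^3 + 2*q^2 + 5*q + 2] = 6*q^2 + 4*q + 5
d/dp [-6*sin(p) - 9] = -6*cos(p)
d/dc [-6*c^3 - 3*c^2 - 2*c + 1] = -18*c^2 - 6*c - 2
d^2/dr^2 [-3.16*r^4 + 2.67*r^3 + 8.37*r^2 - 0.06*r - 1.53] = -37.92*r^2 + 16.02*r + 16.74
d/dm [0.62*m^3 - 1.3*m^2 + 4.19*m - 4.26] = 1.86*m^2 - 2.6*m + 4.19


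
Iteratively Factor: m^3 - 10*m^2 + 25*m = (m - 5)*(m^2 - 5*m) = (m - 5)^2*(m)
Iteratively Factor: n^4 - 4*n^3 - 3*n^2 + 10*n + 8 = (n - 4)*(n^3 - 3*n - 2) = (n - 4)*(n + 1)*(n^2 - n - 2) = (n - 4)*(n + 1)^2*(n - 2)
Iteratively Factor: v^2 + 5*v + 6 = (v + 3)*(v + 2)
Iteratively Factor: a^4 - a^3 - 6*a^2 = (a)*(a^3 - a^2 - 6*a) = a*(a + 2)*(a^2 - 3*a) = a*(a - 3)*(a + 2)*(a)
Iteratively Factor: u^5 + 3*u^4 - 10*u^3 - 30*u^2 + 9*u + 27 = (u - 1)*(u^4 + 4*u^3 - 6*u^2 - 36*u - 27) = (u - 1)*(u + 3)*(u^3 + u^2 - 9*u - 9) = (u - 3)*(u - 1)*(u + 3)*(u^2 + 4*u + 3) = (u - 3)*(u - 1)*(u + 1)*(u + 3)*(u + 3)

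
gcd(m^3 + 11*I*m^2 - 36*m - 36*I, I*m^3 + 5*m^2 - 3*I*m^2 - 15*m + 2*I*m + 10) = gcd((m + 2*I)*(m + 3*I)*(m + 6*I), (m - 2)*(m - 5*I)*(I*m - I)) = 1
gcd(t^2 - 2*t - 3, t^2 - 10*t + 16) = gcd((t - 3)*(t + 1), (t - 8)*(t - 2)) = 1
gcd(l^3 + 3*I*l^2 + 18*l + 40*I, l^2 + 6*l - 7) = 1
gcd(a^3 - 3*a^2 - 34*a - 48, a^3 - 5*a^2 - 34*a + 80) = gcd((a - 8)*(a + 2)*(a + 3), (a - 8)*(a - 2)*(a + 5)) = a - 8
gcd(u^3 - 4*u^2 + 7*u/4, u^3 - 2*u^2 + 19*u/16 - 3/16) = 1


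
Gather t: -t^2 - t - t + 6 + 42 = -t^2 - 2*t + 48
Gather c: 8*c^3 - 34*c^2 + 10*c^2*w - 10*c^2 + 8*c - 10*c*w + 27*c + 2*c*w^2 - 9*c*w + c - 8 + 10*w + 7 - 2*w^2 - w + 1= 8*c^3 + c^2*(10*w - 44) + c*(2*w^2 - 19*w + 36) - 2*w^2 + 9*w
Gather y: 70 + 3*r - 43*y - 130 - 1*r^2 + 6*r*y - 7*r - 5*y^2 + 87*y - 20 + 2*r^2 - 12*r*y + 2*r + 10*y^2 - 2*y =r^2 - 2*r + 5*y^2 + y*(42 - 6*r) - 80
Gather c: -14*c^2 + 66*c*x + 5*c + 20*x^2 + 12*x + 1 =-14*c^2 + c*(66*x + 5) + 20*x^2 + 12*x + 1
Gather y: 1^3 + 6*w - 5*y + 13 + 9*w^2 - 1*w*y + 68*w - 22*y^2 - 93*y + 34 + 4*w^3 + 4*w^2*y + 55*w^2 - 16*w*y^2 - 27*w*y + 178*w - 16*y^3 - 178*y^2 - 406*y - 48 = 4*w^3 + 64*w^2 + 252*w - 16*y^3 + y^2*(-16*w - 200) + y*(4*w^2 - 28*w - 504)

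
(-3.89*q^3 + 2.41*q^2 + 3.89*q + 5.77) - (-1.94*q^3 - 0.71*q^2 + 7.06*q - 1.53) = -1.95*q^3 + 3.12*q^2 - 3.17*q + 7.3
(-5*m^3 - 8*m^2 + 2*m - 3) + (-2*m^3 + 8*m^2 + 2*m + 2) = -7*m^3 + 4*m - 1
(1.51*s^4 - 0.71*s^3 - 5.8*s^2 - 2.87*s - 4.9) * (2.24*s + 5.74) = 3.3824*s^5 + 7.077*s^4 - 17.0674*s^3 - 39.7208*s^2 - 27.4498*s - 28.126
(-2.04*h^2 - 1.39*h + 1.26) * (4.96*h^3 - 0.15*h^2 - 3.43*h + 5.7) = -10.1184*h^5 - 6.5884*h^4 + 13.4553*h^3 - 7.0493*h^2 - 12.2448*h + 7.182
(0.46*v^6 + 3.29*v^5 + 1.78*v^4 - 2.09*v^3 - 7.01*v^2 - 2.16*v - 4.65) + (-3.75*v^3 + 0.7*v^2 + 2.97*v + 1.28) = 0.46*v^6 + 3.29*v^5 + 1.78*v^4 - 5.84*v^3 - 6.31*v^2 + 0.81*v - 3.37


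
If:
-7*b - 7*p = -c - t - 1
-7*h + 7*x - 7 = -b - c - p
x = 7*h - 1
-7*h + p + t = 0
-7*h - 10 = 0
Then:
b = 9*t/8 + 155/8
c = 517/8 - t/8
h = -10/7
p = -t - 10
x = -11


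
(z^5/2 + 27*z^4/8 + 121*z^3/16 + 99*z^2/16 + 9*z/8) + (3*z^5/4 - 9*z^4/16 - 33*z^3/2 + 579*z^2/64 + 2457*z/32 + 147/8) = 5*z^5/4 + 45*z^4/16 - 143*z^3/16 + 975*z^2/64 + 2493*z/32 + 147/8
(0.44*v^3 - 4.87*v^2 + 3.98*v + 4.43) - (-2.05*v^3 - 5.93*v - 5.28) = 2.49*v^3 - 4.87*v^2 + 9.91*v + 9.71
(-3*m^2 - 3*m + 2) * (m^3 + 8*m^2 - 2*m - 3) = -3*m^5 - 27*m^4 - 16*m^3 + 31*m^2 + 5*m - 6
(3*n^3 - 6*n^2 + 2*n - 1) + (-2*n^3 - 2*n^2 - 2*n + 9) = n^3 - 8*n^2 + 8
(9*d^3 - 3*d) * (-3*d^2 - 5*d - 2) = -27*d^5 - 45*d^4 - 9*d^3 + 15*d^2 + 6*d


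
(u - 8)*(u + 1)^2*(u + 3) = u^4 - 3*u^3 - 33*u^2 - 53*u - 24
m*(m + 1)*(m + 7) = m^3 + 8*m^2 + 7*m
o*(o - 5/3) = o^2 - 5*o/3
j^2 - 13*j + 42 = (j - 7)*(j - 6)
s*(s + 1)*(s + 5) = s^3 + 6*s^2 + 5*s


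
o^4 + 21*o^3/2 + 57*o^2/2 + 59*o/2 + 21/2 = (o + 1)^2*(o + 3/2)*(o + 7)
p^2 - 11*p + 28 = (p - 7)*(p - 4)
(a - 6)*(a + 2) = a^2 - 4*a - 12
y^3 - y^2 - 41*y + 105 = (y - 5)*(y - 3)*(y + 7)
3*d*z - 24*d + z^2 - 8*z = (3*d + z)*(z - 8)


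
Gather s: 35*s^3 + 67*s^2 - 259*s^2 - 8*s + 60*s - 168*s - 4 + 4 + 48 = 35*s^3 - 192*s^2 - 116*s + 48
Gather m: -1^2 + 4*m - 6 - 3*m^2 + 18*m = -3*m^2 + 22*m - 7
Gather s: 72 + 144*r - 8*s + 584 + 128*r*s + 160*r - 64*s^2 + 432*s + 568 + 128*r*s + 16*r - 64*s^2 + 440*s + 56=320*r - 128*s^2 + s*(256*r + 864) + 1280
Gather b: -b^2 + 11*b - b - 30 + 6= -b^2 + 10*b - 24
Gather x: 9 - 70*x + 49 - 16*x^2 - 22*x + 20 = -16*x^2 - 92*x + 78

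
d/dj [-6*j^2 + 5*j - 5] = 5 - 12*j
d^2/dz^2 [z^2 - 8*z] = 2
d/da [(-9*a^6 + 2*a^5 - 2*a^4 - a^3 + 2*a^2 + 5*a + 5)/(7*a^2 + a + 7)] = (-252*a^7 - 3*a^6 - 398*a^5 + 57*a^4 - 58*a^3 - 54*a^2 - 42*a + 30)/(49*a^4 + 14*a^3 + 99*a^2 + 14*a + 49)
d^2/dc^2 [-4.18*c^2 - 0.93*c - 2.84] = -8.36000000000000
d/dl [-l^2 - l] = -2*l - 1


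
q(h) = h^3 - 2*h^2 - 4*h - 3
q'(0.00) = -4.00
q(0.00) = -3.00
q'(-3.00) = 35.00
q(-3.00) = -36.00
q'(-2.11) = 17.80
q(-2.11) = -12.86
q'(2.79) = 8.19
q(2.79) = -8.01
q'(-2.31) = 21.25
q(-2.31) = -16.76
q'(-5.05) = 92.71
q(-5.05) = -162.59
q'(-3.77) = 53.72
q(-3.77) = -69.93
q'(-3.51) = 47.00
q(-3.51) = -56.84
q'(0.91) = -5.16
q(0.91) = -7.54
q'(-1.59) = 9.94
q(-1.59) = -5.72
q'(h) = 3*h^2 - 4*h - 4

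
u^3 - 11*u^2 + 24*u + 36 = (u - 6)^2*(u + 1)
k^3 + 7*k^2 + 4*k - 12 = (k - 1)*(k + 2)*(k + 6)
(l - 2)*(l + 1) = l^2 - l - 2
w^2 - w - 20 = (w - 5)*(w + 4)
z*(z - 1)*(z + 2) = z^3 + z^2 - 2*z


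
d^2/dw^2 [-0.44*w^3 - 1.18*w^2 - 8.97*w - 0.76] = -2.64*w - 2.36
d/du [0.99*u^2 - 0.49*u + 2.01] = 1.98*u - 0.49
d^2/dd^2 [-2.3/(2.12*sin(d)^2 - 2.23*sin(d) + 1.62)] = (41.34848*sin(d)^4 - 32.62044*sin(d)^3 - 82.18153*sin(d)^2 + 73.54986*sin(d) - 7.0771)/(2.12*sin(d)^2 - 2.23*sin(d) + 1.62)^3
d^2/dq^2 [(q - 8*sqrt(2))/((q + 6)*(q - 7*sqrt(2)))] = 2*((q + 6)^2*(q - 8*sqrt(2)) - (q + 6)^2*(q - 7*sqrt(2)) + (q + 6)*(q - 8*sqrt(2))*(q - 7*sqrt(2)) - (q + 6)*(q - 7*sqrt(2))^2 + (q - 8*sqrt(2))*(q - 7*sqrt(2))^2)/((q + 6)^3*(q - 7*sqrt(2))^3)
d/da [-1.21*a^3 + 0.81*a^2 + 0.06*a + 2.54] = -3.63*a^2 + 1.62*a + 0.06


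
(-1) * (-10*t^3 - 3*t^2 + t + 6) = 10*t^3 + 3*t^2 - t - 6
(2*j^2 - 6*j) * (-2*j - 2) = -4*j^3 + 8*j^2 + 12*j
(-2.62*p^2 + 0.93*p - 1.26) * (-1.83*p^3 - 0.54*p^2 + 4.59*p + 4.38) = 4.7946*p^5 - 0.2871*p^4 - 10.2222*p^3 - 6.5265*p^2 - 1.71*p - 5.5188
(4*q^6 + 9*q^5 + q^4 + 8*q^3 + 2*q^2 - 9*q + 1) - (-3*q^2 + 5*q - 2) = 4*q^6 + 9*q^5 + q^4 + 8*q^3 + 5*q^2 - 14*q + 3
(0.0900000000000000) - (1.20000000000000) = -1.11000000000000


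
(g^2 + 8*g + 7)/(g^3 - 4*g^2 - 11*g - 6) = (g + 7)/(g^2 - 5*g - 6)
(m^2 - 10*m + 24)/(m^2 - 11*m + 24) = (m^2 - 10*m + 24)/(m^2 - 11*m + 24)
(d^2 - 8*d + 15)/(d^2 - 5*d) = (d - 3)/d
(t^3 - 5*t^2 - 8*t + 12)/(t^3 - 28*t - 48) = (t - 1)/(t + 4)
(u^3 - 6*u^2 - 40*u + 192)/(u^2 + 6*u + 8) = (u^3 - 6*u^2 - 40*u + 192)/(u^2 + 6*u + 8)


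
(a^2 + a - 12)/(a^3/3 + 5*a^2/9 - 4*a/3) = 9*(a^2 + a - 12)/(a*(3*a^2 + 5*a - 12))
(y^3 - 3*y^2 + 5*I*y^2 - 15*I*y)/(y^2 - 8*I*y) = (y^2 + y*(-3 + 5*I) - 15*I)/(y - 8*I)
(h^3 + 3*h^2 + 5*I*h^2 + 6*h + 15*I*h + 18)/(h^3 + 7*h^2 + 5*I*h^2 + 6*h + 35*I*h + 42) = (h + 3)/(h + 7)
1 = 1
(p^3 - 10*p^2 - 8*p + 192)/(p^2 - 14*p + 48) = p + 4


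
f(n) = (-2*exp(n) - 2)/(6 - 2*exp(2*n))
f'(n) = -2*exp(n)/(6 - 2*exp(2*n)) + 4*(-2*exp(n) - 2)*exp(2*n)/(6 - 2*exp(2*n))^2 = (-2*(exp(n) + 1)*exp(n) + exp(2*n) - 3)*exp(n)/(exp(2*n) - 3)^2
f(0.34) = -2.34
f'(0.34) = -10.39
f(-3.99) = -0.34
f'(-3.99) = -0.01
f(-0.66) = -0.56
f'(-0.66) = -0.30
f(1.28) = 0.46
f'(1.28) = -0.84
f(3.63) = 0.03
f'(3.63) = -0.03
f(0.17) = -1.37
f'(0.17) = -3.16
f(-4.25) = -0.34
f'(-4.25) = -0.00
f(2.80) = 0.07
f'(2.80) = -0.07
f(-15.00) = -0.33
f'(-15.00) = 0.00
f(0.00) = -1.00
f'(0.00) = -1.50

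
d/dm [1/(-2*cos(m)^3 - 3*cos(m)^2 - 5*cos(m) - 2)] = (6*sin(m)^2 - 6*cos(m) - 11)*sin(m)/((2*cos(m) + 1)^2*(cos(m)^2 + cos(m) + 2)^2)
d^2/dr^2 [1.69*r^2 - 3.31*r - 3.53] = 3.38000000000000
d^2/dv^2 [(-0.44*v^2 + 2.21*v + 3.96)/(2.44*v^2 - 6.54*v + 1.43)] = (12.272224*v^3 + 150.669024*v^2 - 425.419368*v + 350.65382)/(14.526784*v^6 - 116.809632*v^5 + 338.629056*v^4 - 416.642472*v^3 + 198.458832*v^2 - 40.120938*v + 2.924207)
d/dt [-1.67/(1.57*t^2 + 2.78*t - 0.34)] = (5.2438*t + 4.6426)/(1.57*t^2 + 2.78*t - 0.34)^2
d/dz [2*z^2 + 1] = 4*z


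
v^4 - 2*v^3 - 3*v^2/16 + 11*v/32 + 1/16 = (v - 2)*(v - 1/2)*(v + 1/4)^2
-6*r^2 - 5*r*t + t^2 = (-6*r + t)*(r + t)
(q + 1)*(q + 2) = q^2 + 3*q + 2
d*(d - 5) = d^2 - 5*d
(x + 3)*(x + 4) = x^2 + 7*x + 12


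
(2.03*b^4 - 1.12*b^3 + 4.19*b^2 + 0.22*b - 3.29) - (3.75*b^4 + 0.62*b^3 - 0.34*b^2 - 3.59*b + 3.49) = -1.72*b^4 - 1.74*b^3 + 4.53*b^2 + 3.81*b - 6.78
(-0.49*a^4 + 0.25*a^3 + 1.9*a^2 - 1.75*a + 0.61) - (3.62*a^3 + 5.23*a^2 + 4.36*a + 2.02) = -0.49*a^4 - 3.37*a^3 - 3.33*a^2 - 6.11*a - 1.41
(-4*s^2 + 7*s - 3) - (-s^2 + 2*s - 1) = -3*s^2 + 5*s - 2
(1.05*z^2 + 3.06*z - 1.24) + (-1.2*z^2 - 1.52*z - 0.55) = -0.15*z^2 + 1.54*z - 1.79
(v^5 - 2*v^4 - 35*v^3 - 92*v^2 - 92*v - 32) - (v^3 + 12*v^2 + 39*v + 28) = v^5 - 2*v^4 - 36*v^3 - 104*v^2 - 131*v - 60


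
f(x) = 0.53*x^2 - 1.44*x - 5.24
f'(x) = 1.06*x - 1.44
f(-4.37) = 11.17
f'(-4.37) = -6.07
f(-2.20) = 0.49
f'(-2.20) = -3.77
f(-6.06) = 22.95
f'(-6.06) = -7.86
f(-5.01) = 15.28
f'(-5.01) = -6.75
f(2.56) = -5.45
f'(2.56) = 1.27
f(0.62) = -5.93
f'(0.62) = -0.78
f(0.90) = -6.11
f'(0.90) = -0.49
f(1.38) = -6.22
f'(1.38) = 0.02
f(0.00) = -5.24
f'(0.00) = -1.44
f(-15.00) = 135.61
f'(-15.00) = -17.34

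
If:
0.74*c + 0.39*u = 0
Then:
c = -0.527027027027027*u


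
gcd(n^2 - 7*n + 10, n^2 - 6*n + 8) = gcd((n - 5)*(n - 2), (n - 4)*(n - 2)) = n - 2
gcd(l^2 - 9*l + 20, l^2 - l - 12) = l - 4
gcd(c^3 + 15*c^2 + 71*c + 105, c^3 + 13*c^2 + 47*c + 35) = c^2 + 12*c + 35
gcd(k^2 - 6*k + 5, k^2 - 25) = k - 5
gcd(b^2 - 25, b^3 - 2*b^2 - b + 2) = 1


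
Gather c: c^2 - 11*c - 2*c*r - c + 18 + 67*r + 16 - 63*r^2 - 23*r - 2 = c^2 + c*(-2*r - 12) - 63*r^2 + 44*r + 32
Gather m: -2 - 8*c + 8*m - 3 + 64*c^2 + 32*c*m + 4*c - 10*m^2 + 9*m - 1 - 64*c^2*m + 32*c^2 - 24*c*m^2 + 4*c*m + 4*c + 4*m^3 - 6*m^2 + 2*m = 96*c^2 + 4*m^3 + m^2*(-24*c - 16) + m*(-64*c^2 + 36*c + 19) - 6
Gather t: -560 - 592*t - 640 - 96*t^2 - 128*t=-96*t^2 - 720*t - 1200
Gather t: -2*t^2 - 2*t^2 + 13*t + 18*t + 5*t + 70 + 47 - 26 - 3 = -4*t^2 + 36*t + 88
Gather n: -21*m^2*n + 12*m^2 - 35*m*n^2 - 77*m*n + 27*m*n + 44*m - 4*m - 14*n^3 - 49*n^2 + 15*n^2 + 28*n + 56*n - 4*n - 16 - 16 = 12*m^2 + 40*m - 14*n^3 + n^2*(-35*m - 34) + n*(-21*m^2 - 50*m + 80) - 32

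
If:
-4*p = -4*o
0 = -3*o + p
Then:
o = 0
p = 0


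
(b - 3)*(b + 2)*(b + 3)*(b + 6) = b^4 + 8*b^3 + 3*b^2 - 72*b - 108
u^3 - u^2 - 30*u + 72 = (u - 4)*(u - 3)*(u + 6)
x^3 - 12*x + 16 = (x - 2)^2*(x + 4)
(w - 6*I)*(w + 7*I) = w^2 + I*w + 42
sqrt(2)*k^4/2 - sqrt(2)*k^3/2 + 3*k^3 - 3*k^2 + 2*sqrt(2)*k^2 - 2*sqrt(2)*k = k*(k - 1)*(k + 2*sqrt(2))*(sqrt(2)*k/2 + 1)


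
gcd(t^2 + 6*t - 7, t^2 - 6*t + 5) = t - 1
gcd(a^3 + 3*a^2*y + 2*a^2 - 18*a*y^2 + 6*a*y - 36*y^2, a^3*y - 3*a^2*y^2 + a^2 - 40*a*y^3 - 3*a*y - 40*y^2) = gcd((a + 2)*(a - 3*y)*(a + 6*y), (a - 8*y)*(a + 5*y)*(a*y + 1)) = 1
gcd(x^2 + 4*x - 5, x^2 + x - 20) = x + 5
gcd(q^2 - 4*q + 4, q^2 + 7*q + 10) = 1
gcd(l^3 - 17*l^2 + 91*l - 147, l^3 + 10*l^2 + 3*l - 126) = l - 3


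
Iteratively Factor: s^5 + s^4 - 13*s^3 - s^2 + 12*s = (s + 1)*(s^4 - 13*s^2 + 12*s) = (s - 1)*(s + 1)*(s^3 + s^2 - 12*s) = (s - 1)*(s + 1)*(s + 4)*(s^2 - 3*s) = s*(s - 1)*(s + 1)*(s + 4)*(s - 3)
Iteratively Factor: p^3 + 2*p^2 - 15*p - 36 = (p + 3)*(p^2 - p - 12) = (p - 4)*(p + 3)*(p + 3)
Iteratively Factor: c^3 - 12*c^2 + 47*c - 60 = (c - 3)*(c^2 - 9*c + 20) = (c - 5)*(c - 3)*(c - 4)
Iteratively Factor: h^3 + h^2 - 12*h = (h)*(h^2 + h - 12) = h*(h + 4)*(h - 3)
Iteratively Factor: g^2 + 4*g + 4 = (g + 2)*(g + 2)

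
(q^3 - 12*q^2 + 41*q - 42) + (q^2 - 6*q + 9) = q^3 - 11*q^2 + 35*q - 33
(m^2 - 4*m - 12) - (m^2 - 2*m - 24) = 12 - 2*m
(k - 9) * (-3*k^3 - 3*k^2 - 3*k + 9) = -3*k^4 + 24*k^3 + 24*k^2 + 36*k - 81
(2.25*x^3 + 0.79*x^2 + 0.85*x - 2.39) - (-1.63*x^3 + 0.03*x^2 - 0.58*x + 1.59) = 3.88*x^3 + 0.76*x^2 + 1.43*x - 3.98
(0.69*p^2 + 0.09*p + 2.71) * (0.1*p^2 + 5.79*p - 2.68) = 0.069*p^4 + 4.0041*p^3 - 1.0571*p^2 + 15.4497*p - 7.2628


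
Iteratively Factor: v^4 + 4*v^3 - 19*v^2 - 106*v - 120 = (v + 4)*(v^3 - 19*v - 30) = (v - 5)*(v + 4)*(v^2 + 5*v + 6) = (v - 5)*(v + 2)*(v + 4)*(v + 3)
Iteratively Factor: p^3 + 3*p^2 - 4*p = (p)*(p^2 + 3*p - 4) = p*(p - 1)*(p + 4)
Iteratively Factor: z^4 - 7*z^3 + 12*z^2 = (z - 4)*(z^3 - 3*z^2) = (z - 4)*(z - 3)*(z^2) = z*(z - 4)*(z - 3)*(z)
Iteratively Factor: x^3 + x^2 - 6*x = (x)*(x^2 + x - 6) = x*(x + 3)*(x - 2)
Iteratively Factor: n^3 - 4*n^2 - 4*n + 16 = (n + 2)*(n^2 - 6*n + 8) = (n - 2)*(n + 2)*(n - 4)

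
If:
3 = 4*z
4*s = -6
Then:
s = -3/2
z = 3/4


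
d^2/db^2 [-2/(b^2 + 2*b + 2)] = 4*(b^2 + 2*b - 4*(b + 1)^2 + 2)/(b^2 + 2*b + 2)^3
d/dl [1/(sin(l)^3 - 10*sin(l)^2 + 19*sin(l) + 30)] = (-3*sin(l)^2 + 20*sin(l) - 19)*cos(l)/(sin(l)^3 - 10*sin(l)^2 + 19*sin(l) + 30)^2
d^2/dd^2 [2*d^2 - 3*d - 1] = 4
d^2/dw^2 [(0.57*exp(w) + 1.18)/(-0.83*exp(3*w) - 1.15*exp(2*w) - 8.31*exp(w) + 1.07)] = (-1.570692*exp(6*w) - 8.948313*exp(5*w) + 2.58260900000001*exp(4*w) - 23.653444*exp(3*w) - 47.469942*exp(2*w) - 92.362427*exp(w) - 11.144799)*exp(w)/(0.571787*exp(9*w) + 2.376705*exp(8*w) + 20.467302*exp(7*w) + 46.900876*exp(6*w) + 198.791724*exp(5*w) + 189.717654*exp(4*w) + 515.354262*exp(3*w) - 217.720176*exp(2*w) + 28.542357*exp(w) - 1.225043)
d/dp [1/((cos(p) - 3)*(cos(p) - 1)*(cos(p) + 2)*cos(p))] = 2*(3*sin(p)^3/cos(p)^2 + 2*sin(p)*cos(p) - 5*tan(p))/((cos(p) - 3)^2*(cos(p) - 1)^2*(cos(p) + 2)^2)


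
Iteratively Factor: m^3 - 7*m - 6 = (m + 2)*(m^2 - 2*m - 3) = (m - 3)*(m + 2)*(m + 1)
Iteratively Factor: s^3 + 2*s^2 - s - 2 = (s - 1)*(s^2 + 3*s + 2) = (s - 1)*(s + 1)*(s + 2)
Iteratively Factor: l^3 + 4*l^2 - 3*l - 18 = (l + 3)*(l^2 + l - 6) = (l + 3)^2*(l - 2)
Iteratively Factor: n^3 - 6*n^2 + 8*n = (n - 4)*(n^2 - 2*n) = n*(n - 4)*(n - 2)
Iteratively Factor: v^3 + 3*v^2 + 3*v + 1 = (v + 1)*(v^2 + 2*v + 1) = (v + 1)^2*(v + 1)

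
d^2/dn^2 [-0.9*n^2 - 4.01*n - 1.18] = -1.80000000000000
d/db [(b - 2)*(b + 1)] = 2*b - 1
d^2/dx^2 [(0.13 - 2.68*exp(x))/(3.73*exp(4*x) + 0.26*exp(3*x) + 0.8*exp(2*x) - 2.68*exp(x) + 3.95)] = (-335.579148*exp(8*x) + 0.349128000000022*exp(7*x) - 13.81921*exp(6*x) - 238.051356*exp(5*x) + 861.099236*exp(4*x) - 0.459288000000001*exp(3*x) + 48.77505*exp(2*x) - 29.079968*exp(x) - 40.43852)*exp(x)/(51.895117*exp(12*x) + 10.852062*exp(11*x) + 34.147404*exp(10*x) - 107.1871*exp(9*x) + 156.597321*exp(8*x) - 25.042764*exp(7*x) + 149.060276*exp(6*x) - 231.528408*exp(5*x) + 182.899575*exp(4*x) - 57.891682*exp(3*x) + 122.55744*exp(2*x) - 125.4441*exp(x) + 61.629875)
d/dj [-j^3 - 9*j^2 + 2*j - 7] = -3*j^2 - 18*j + 2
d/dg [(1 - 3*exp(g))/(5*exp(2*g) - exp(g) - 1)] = ((3*exp(g) - 1)*(10*exp(g) - 1) - 15*exp(2*g) + 3*exp(g) + 3)*exp(g)/(-5*exp(2*g) + exp(g) + 1)^2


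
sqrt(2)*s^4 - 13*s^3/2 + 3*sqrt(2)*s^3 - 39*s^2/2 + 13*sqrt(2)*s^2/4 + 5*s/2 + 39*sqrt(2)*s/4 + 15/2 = (s + 3)*(s - 5*sqrt(2)/2)*(s - sqrt(2))*(sqrt(2)*s + 1/2)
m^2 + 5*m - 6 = (m - 1)*(m + 6)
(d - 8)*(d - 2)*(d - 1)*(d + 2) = d^4 - 9*d^3 + 4*d^2 + 36*d - 32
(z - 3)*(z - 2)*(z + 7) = z^3 + 2*z^2 - 29*z + 42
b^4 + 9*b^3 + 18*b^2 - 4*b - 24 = (b - 1)*(b + 2)^2*(b + 6)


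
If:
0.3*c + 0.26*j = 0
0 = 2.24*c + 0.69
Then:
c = -0.31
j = 0.36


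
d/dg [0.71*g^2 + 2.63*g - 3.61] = 1.42*g + 2.63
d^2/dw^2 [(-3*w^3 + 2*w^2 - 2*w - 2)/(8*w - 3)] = 2*(-192*w^3 + 216*w^2 - 81*w - 158)/(512*w^3 - 576*w^2 + 216*w - 27)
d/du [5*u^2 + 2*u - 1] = 10*u + 2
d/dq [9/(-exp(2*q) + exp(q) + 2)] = (18*exp(q) - 9)*exp(q)/(-exp(2*q) + exp(q) + 2)^2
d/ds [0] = 0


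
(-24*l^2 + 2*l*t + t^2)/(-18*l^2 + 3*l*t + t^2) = (-4*l + t)/(-3*l + t)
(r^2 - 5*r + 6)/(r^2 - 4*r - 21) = (-r^2 + 5*r - 6)/(-r^2 + 4*r + 21)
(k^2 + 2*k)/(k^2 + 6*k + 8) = k/(k + 4)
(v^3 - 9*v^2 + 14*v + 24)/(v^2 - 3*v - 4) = v - 6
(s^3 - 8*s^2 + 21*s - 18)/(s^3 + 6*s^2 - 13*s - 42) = (s^2 - 5*s + 6)/(s^2 + 9*s + 14)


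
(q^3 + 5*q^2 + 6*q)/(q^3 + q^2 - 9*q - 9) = q*(q + 2)/(q^2 - 2*q - 3)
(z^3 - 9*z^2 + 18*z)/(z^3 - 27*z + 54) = z*(z - 6)/(z^2 + 3*z - 18)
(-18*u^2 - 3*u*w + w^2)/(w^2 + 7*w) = (-18*u^2 - 3*u*w + w^2)/(w*(w + 7))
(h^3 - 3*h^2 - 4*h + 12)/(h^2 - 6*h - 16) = (h^2 - 5*h + 6)/(h - 8)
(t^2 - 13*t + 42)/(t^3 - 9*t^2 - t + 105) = (t - 6)/(t^2 - 2*t - 15)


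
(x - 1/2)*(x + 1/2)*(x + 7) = x^3 + 7*x^2 - x/4 - 7/4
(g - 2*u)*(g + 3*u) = g^2 + g*u - 6*u^2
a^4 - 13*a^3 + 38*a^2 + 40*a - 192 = (a - 8)*(a - 4)*(a - 3)*(a + 2)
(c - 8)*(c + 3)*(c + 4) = c^3 - c^2 - 44*c - 96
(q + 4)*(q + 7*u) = q^2 + 7*q*u + 4*q + 28*u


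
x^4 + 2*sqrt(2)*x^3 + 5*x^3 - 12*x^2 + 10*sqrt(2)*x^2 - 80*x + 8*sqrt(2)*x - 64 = (x + 1)*(x + 4)*(x - 2*sqrt(2))*(x + 4*sqrt(2))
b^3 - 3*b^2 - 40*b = b*(b - 8)*(b + 5)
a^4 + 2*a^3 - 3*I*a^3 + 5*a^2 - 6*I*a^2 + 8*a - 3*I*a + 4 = (a + 1)^2*(a - 4*I)*(a + I)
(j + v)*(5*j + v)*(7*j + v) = 35*j^3 + 47*j^2*v + 13*j*v^2 + v^3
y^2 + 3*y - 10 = (y - 2)*(y + 5)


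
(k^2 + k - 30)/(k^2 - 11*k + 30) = (k + 6)/(k - 6)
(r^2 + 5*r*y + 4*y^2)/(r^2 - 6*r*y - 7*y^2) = (-r - 4*y)/(-r + 7*y)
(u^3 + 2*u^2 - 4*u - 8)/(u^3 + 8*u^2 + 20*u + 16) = (u - 2)/(u + 4)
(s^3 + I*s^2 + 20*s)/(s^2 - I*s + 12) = s*(s + 5*I)/(s + 3*I)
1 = 1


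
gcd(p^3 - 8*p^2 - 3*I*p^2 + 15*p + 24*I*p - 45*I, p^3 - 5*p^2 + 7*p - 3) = p - 3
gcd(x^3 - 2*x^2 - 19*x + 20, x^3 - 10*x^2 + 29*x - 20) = x^2 - 6*x + 5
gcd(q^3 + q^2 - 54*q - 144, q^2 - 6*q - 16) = q - 8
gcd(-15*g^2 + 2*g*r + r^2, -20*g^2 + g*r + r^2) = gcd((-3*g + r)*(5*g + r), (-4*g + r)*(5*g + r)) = 5*g + r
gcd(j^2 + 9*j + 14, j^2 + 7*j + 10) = j + 2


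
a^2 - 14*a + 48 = (a - 8)*(a - 6)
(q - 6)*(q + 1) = q^2 - 5*q - 6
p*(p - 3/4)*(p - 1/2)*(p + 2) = p^4 + 3*p^3/4 - 17*p^2/8 + 3*p/4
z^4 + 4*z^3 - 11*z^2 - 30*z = z*(z - 3)*(z + 2)*(z + 5)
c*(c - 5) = c^2 - 5*c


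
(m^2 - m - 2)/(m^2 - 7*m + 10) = (m + 1)/(m - 5)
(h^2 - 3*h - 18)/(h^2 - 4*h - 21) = (h - 6)/(h - 7)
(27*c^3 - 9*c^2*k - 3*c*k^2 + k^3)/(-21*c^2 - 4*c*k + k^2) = (-9*c^2 + 6*c*k - k^2)/(7*c - k)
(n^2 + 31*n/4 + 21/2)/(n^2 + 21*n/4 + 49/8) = 2*(n + 6)/(2*n + 7)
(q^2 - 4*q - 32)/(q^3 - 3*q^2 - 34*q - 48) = (q + 4)/(q^2 + 5*q + 6)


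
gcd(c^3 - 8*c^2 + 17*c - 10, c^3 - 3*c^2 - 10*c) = c - 5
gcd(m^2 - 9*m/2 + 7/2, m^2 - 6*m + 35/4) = m - 7/2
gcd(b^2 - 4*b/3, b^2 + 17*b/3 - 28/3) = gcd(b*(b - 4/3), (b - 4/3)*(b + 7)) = b - 4/3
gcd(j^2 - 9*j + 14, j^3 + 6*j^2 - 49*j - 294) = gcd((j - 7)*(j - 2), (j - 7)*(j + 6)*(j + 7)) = j - 7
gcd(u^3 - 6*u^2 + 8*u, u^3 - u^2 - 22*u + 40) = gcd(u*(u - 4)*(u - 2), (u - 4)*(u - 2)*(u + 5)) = u^2 - 6*u + 8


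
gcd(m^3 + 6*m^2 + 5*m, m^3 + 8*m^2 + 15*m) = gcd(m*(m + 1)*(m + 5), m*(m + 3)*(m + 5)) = m^2 + 5*m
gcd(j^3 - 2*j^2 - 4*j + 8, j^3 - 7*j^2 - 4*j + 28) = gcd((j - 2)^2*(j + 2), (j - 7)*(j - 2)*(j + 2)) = j^2 - 4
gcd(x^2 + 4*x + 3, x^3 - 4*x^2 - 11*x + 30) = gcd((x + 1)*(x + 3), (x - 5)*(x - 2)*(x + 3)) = x + 3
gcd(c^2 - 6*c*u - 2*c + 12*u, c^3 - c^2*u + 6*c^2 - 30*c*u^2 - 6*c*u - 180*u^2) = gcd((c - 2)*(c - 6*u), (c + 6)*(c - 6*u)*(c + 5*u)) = -c + 6*u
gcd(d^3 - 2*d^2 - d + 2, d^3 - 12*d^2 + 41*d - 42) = d - 2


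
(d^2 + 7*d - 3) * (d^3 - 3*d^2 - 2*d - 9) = d^5 + 4*d^4 - 26*d^3 - 14*d^2 - 57*d + 27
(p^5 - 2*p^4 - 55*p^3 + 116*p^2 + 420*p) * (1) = p^5 - 2*p^4 - 55*p^3 + 116*p^2 + 420*p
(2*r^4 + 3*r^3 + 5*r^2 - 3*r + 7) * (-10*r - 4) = -20*r^5 - 38*r^4 - 62*r^3 + 10*r^2 - 58*r - 28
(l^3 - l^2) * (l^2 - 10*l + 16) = l^5 - 11*l^4 + 26*l^3 - 16*l^2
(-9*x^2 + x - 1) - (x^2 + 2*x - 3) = -10*x^2 - x + 2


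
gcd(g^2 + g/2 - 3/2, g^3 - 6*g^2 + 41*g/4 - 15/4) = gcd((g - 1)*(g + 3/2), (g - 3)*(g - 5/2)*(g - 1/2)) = 1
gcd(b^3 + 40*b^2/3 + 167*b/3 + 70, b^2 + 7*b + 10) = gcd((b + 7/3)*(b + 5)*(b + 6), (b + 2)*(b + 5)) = b + 5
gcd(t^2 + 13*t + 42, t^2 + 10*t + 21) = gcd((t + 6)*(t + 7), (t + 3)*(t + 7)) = t + 7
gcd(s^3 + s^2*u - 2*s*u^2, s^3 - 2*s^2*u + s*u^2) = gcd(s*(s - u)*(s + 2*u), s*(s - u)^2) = s^2 - s*u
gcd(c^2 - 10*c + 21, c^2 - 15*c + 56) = c - 7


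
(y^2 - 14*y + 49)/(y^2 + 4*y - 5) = (y^2 - 14*y + 49)/(y^2 + 4*y - 5)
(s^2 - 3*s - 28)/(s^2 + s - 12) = (s - 7)/(s - 3)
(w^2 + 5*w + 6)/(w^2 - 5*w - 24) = (w + 2)/(w - 8)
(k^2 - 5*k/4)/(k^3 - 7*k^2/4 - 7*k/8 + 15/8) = 2*k/(2*k^2 - k - 3)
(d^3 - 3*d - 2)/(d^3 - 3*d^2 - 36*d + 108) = (d^3 - 3*d - 2)/(d^3 - 3*d^2 - 36*d + 108)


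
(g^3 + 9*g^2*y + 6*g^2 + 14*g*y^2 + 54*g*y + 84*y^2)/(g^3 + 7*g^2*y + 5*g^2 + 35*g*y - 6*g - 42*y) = (g + 2*y)/(g - 1)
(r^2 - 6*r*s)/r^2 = (r - 6*s)/r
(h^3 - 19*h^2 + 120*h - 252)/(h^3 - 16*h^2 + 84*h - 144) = (h - 7)/(h - 4)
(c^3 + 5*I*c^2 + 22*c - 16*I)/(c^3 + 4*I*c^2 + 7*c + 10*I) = (c^2 + 7*I*c + 8)/(c^2 + 6*I*c - 5)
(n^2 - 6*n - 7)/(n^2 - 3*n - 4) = (n - 7)/(n - 4)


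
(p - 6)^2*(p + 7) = p^3 - 5*p^2 - 48*p + 252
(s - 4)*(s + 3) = s^2 - s - 12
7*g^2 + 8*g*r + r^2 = (g + r)*(7*g + r)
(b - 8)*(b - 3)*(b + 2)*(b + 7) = b^4 - 2*b^3 - 61*b^2 + 62*b + 336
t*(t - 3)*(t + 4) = t^3 + t^2 - 12*t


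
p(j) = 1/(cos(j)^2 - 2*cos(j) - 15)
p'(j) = (2*sin(j)*cos(j) - 2*sin(j))/(cos(j)^2 - 2*cos(j) - 15)^2 = 2*(cos(j) - 1)*sin(j)/(sin(j)^2 + 2*cos(j) + 14)^2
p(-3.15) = -0.08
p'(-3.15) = -0.00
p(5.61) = -0.06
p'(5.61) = 0.00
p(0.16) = -0.06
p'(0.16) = -0.00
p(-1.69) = -0.07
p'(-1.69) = 0.01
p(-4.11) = -0.07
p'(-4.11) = -0.01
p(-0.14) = -0.06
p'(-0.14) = 0.00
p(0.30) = -0.06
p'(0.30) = -0.00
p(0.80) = -0.06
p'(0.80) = -0.00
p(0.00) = -0.06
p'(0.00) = 0.00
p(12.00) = -0.06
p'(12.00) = 0.00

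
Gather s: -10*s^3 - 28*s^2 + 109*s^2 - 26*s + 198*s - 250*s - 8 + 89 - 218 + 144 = -10*s^3 + 81*s^2 - 78*s + 7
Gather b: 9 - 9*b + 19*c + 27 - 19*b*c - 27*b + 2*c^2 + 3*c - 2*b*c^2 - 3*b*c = b*(-2*c^2 - 22*c - 36) + 2*c^2 + 22*c + 36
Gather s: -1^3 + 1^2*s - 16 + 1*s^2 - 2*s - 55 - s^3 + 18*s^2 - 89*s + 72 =-s^3 + 19*s^2 - 90*s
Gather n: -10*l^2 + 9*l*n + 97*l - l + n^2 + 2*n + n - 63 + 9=-10*l^2 + 96*l + n^2 + n*(9*l + 3) - 54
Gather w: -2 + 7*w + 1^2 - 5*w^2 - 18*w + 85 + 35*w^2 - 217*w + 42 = 30*w^2 - 228*w + 126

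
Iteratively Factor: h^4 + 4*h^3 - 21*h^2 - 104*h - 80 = (h + 1)*(h^3 + 3*h^2 - 24*h - 80) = (h + 1)*(h + 4)*(h^2 - h - 20) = (h - 5)*(h + 1)*(h + 4)*(h + 4)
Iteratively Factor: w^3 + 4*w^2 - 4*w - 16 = (w - 2)*(w^2 + 6*w + 8) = (w - 2)*(w + 2)*(w + 4)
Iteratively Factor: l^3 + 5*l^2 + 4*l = (l + 1)*(l^2 + 4*l) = l*(l + 1)*(l + 4)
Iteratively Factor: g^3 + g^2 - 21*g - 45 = (g - 5)*(g^2 + 6*g + 9) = (g - 5)*(g + 3)*(g + 3)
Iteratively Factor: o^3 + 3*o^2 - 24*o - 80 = (o - 5)*(o^2 + 8*o + 16) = (o - 5)*(o + 4)*(o + 4)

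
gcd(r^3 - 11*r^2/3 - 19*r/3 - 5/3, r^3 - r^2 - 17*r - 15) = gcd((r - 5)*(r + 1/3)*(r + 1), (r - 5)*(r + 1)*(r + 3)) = r^2 - 4*r - 5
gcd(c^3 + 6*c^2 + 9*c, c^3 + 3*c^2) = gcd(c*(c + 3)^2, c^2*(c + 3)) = c^2 + 3*c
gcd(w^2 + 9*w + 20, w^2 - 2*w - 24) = w + 4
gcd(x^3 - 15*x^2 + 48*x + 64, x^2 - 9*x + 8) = x - 8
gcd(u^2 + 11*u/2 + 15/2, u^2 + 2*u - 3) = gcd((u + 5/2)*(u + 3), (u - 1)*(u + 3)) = u + 3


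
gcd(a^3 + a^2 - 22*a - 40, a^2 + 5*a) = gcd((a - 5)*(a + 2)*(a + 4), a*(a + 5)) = 1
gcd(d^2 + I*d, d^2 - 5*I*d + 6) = d + I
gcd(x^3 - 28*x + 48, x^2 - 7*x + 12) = x - 4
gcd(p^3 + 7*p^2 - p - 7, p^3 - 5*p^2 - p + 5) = p^2 - 1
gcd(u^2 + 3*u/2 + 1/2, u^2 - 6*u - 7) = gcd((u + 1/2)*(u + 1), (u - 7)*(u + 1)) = u + 1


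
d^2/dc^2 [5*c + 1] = 0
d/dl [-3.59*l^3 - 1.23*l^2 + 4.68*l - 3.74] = -10.77*l^2 - 2.46*l + 4.68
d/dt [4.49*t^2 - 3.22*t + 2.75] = 8.98*t - 3.22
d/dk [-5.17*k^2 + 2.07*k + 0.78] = 2.07 - 10.34*k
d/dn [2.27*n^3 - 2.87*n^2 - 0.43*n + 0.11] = 6.81*n^2 - 5.74*n - 0.43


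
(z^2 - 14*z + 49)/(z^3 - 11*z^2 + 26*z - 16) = (z^2 - 14*z + 49)/(z^3 - 11*z^2 + 26*z - 16)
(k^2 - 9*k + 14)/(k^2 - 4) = (k - 7)/(k + 2)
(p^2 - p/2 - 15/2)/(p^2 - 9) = (p + 5/2)/(p + 3)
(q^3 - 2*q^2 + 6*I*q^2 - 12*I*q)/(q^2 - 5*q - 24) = q*(-q^2 + 2*q - 6*I*q + 12*I)/(-q^2 + 5*q + 24)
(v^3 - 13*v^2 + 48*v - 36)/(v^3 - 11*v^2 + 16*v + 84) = (v^2 - 7*v + 6)/(v^2 - 5*v - 14)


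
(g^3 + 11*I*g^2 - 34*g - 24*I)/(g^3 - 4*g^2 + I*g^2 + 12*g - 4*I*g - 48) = (g^2 + 7*I*g - 6)/(g^2 - g*(4 + 3*I) + 12*I)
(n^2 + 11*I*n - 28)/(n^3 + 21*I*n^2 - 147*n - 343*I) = (n + 4*I)/(n^2 + 14*I*n - 49)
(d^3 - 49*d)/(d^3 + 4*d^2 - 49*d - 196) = d/(d + 4)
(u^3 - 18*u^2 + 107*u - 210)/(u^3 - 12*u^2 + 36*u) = (u^2 - 12*u + 35)/(u*(u - 6))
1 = 1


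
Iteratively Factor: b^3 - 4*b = (b)*(b^2 - 4) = b*(b + 2)*(b - 2)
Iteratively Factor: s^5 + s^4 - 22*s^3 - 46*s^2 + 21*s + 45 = (s + 3)*(s^4 - 2*s^3 - 16*s^2 + 2*s + 15) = (s + 3)^2*(s^3 - 5*s^2 - s + 5) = (s + 1)*(s + 3)^2*(s^2 - 6*s + 5) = (s - 5)*(s + 1)*(s + 3)^2*(s - 1)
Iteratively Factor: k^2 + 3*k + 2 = (k + 2)*(k + 1)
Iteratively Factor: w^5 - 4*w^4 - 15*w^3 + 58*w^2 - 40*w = (w - 5)*(w^4 + w^3 - 10*w^2 + 8*w) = w*(w - 5)*(w^3 + w^2 - 10*w + 8) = w*(w - 5)*(w - 2)*(w^2 + 3*w - 4) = w*(w - 5)*(w - 2)*(w + 4)*(w - 1)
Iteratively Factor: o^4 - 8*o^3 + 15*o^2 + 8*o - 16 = (o - 4)*(o^3 - 4*o^2 - o + 4) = (o - 4)*(o + 1)*(o^2 - 5*o + 4) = (o - 4)*(o - 1)*(o + 1)*(o - 4)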